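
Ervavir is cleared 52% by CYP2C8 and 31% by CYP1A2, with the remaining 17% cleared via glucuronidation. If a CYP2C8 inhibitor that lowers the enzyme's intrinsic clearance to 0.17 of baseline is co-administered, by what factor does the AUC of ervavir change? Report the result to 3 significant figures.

1.76

CYP2C8: 0.52 × 0.17 = 0.0884
CYP1A2: 0.31 (unchanged)
Other: 0.17 (unchanged)
Relative clearance = 0.0884 + 0.31 + 0.17 = 0.5684.
AUC is inversely proportional to clearance, so the fold-change is 1 / 0.5684 = 1.76.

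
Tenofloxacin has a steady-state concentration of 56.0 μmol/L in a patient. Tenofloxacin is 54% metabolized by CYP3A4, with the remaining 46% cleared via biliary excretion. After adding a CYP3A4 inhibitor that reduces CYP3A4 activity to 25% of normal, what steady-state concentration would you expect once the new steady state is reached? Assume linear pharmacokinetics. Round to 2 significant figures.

The CYP3A4 pathway (54% of clearance) is reduced to 0.25× activity: 0.54 × 0.25 = 0.135.
The remaining 46% of clearance is unaffected.
Relative clearance = 0.135 + 0.46 = 0.595.
With dosing unchanged, steady-state concentration scales as 1/CL: 56.0 / 0.595 = 94 μmol/L.

94 μmol/L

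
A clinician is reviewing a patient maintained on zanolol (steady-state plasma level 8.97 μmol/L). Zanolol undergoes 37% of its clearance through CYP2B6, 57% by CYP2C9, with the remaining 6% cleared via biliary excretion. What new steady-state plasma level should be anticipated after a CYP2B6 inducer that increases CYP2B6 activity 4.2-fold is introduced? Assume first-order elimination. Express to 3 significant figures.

CYP2B6: 0.37 × 4.2 = 1.554
CYP2C9: 0.57 (unchanged)
Other: 0.06 (unchanged)
New clearance relative to baseline: 1.554 + 0.57 + 0.06 = 2.184.
New steady-state plasma level = baseline ÷ relative clearance = 8.97 / 2.184 = 4.11 μmol/L.

4.11 μmol/L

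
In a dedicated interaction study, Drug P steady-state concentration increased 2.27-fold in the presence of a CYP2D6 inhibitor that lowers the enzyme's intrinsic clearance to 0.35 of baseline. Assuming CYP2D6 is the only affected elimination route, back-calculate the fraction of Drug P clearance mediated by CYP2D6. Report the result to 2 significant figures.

0.86

Call the CYP2D6 fraction fm. After the interaction, CL_new/CL_old = fm × 0.35 + (1 − fm).
Steady-state concentration ratio = 1 / (new CL fraction), so new CL fraction = 1 / 2.27 = 0.4405.
fm × 0.35 + 1 − fm = 0.4405  ⇒  fm × (0.35 − 1) = −0.5595  ⇒  fm = 0.86.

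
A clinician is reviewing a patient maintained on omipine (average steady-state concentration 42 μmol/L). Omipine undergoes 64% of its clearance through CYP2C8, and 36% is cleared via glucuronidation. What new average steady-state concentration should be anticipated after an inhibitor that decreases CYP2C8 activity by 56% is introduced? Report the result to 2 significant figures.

The CYP2C8 pathway (64% of clearance) drops to 0.44× activity: 0.64 × 0.44 = 0.2816.
Non-CYP routes (36%) are unchanged.
Relative clearance = 0.2816 + 0.36 = 0.6416.
With dosing unchanged, average steady-state concentration scales as 1/CL: 42 / 0.6416 = 65 μmol/L.

65 μmol/L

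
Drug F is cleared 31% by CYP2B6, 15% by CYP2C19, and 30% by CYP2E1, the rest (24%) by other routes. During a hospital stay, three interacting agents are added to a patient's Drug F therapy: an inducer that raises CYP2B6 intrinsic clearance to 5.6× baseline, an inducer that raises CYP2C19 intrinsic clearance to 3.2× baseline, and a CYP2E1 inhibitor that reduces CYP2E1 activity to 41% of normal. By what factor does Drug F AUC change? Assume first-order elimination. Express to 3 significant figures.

0.388

The CYP2B6 pathway (31% of clearance) increases to 5.6× activity: 0.31 × 5.6 = 1.736.
The CYP2C19 pathway (15% of clearance) increases to 3.2× activity: 0.15 × 3.2 = 0.48.
The CYP2E1 pathway (30% of clearance) is reduced to 0.41× activity: 0.3 × 0.41 = 0.123.
Non-CYP routes (24%) are unchanged.
Relative clearance = 1.736 + 0.48 + 0.123 + 0.24 = 2.579.
AUC ∝ 1/CL: fold-change = 1 / 2.579 = 0.388.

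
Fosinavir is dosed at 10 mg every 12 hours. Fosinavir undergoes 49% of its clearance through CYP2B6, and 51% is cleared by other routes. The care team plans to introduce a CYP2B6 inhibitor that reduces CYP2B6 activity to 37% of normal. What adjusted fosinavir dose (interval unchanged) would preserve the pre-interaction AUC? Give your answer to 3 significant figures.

6.91 mg

The CYP2B6 pathway (49% of clearance) is reduced to 0.37× activity: 0.49 × 0.37 = 0.1813.
The remaining 51% of clearance is unaffected.
New clearance relative to baseline: 0.1813 + 0.51 = 0.6913.
Css,avg = (dose rate)/CL, so holding Css fixed requires dose ∝ CL: 10 × 0.6913 = 6.91 mg.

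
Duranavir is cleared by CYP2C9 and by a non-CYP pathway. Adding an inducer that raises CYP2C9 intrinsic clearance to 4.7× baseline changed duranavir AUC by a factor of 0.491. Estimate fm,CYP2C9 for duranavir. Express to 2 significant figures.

0.28

Let x = fm,CYP2C9. Because AUC ∝ 1/CL, relative clearance rose to 1/0.491 = 2.037.
Only the CYP2C9 route changed, so 2.037 = x·4.7 + (1 − x), giving x = 0.28.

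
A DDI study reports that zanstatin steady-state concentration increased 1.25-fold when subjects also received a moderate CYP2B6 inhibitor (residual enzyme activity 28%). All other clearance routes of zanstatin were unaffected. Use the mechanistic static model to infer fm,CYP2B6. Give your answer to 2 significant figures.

0.28

CL'/CL = 1 / 1.25 = 0.8
0.28·fm + (1 − fm) = 0.8
fm = (0.8 − 1) / (0.28 − 1) = 0.28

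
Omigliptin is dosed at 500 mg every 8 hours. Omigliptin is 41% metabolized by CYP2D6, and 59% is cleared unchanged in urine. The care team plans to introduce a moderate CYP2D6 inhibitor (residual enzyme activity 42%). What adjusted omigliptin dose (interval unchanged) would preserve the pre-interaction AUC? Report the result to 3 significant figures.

381 mg

The CYP2D6 pathway (41% of clearance) drops to 0.42× activity: 0.41 × 0.42 = 0.1722.
Non-CYP routes (59%) are unchanged.
New clearance relative to baseline: 0.1722 + 0.59 = 0.7622.
Exposure is unchanged when dose changes in proportion to clearance. New dose = 500 mg × 0.7622 = 381 mg.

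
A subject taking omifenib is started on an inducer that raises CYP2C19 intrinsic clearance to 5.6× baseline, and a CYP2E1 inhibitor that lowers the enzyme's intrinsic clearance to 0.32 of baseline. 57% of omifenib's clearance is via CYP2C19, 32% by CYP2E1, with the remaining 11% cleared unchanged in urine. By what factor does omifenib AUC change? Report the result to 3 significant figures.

0.294

CYP2C19: 0.57 × 5.6 = 3.192
CYP2E1: 0.32 × 0.32 = 0.1024
Other: 0.11 (unchanged)
CL_new/CL_old = 3.192 + 0.1024 + 0.11 = 3.4044.
Net AUC ratio = 1 / 3.4044 = 0.294.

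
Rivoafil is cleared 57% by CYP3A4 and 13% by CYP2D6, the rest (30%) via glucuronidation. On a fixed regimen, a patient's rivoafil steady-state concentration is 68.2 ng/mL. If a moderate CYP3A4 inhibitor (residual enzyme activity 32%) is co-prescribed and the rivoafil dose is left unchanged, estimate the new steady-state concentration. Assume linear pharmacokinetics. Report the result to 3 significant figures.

The CYP3A4 pathway (57% of clearance) is reduced to 0.32× activity: 0.57 × 0.32 = 0.1824.
CYP2D6 (13%) and the residual 30% are unaffected.
New clearance relative to baseline: 0.1824 + 0.13 + 0.3 = 0.6124.
With dosing unchanged, steady-state concentration scales as 1/CL: 68.2 / 0.6124 = 111 ng/mL.

111 ng/mL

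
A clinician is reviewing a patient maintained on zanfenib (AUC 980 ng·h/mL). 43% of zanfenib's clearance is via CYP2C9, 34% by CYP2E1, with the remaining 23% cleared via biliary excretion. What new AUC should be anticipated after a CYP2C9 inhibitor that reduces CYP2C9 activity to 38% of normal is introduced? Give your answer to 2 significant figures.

CYP2C9: 0.43 × 0.38 = 0.1634
CYP2E1: 0.34 (unchanged)
Other: 0.23 (unchanged)
Relative clearance = 0.1634 + 0.34 + 0.23 = 0.7334.
New AUC = baseline ÷ relative clearance = 980 / 0.7334 = 1.3 × 10³ ng·h/mL.

1.3 × 10³ ng·h/mL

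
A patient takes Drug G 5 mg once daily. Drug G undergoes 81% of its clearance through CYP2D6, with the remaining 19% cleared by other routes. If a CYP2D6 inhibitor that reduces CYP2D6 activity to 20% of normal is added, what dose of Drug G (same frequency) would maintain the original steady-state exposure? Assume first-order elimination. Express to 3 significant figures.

The CYP2D6 pathway (81% of clearance) falls to 0.2× activity: 0.81 × 0.2 = 0.162.
Non-CYP routes (19%) are unchanged.
Relative clearance = 0.162 + 0.19 = 0.352.
To maintain the same steady-state level, dose must scale with clearance: new dose = 5 × 0.352 = 1.76 mg.

1.76 mg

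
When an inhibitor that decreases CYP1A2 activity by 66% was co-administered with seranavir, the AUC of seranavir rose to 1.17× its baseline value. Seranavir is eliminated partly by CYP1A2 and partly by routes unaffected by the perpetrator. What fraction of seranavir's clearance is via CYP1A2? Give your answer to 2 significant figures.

Let fm be the CYP1A2 fraction. New clearance relative to baseline = fm × 0.34 + (1 − fm).
AUC ratio = 1 / (new CL fraction), so new CL fraction = 1 / 1.17 = 0.8547.
fm × 0.34 + 1 − fm = 0.8547  ⇒  fm × (0.34 − 1) = −0.1453  ⇒  fm = 0.22.

0.22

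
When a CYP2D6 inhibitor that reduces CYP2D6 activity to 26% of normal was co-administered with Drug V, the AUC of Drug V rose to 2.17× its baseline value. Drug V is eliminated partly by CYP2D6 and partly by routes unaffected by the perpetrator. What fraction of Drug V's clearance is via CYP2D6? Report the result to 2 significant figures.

Let fm be the CYP2D6 fraction. New clearance relative to baseline = fm × 0.26 + (1 − fm).
AUC ratio = 1 / (new CL fraction), so new CL fraction = 1 / 2.17 = 0.4608.
fm × 0.26 + 1 − fm = 0.4608  ⇒  fm × (0.26 − 1) = −0.5392  ⇒  fm = 0.73.

0.73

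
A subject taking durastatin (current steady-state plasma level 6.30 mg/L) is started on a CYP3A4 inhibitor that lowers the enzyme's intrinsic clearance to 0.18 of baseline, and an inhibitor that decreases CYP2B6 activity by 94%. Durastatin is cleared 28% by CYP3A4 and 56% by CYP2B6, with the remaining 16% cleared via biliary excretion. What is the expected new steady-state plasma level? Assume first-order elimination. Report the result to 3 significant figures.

The CYP3A4 pathway (28% of clearance) is reduced to 0.18× activity: 0.28 × 0.18 = 0.0504.
The CYP2B6 pathway (56% of clearance) falls to 0.06× activity: 0.56 × 0.06 = 0.0336.
The remaining 16% of clearance is unaffected.
New clearance relative to baseline: 0.0504 + 0.0336 + 0.16 = 0.244.
Dividing the baseline by the relative clearance: 6.30 / 0.244 = 25.8 mg/L.

25.8 mg/L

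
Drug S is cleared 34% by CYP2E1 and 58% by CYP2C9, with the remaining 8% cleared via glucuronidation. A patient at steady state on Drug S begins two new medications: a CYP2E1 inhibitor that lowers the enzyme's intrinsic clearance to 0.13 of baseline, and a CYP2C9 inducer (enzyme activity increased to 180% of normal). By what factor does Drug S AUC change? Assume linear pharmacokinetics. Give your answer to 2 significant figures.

The CYP2E1 pathway (34% of clearance) falls to 0.13× activity: 0.34 × 0.13 = 0.0442.
The CYP2C9 pathway (58% of clearance) rises to 1.8× activity: 0.58 × 1.8 = 1.044.
Non-CYP routes (8%) are unchanged.
CL_new/CL_old = 0.0442 + 1.044 + 0.08 = 1.1682.
AUC ∝ 1/CL: fold-change = 1 / 1.1682 = 0.86.

0.86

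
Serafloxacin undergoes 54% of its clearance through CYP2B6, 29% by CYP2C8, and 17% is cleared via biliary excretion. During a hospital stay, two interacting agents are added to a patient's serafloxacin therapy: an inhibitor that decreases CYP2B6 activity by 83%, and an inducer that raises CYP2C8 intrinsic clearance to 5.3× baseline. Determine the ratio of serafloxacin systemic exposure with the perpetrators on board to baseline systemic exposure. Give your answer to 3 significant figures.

The CYP2B6 pathway (54% of clearance) drops to 0.17× activity: 0.54 × 0.17 = 0.0918.
The CYP2C8 pathway (29% of clearance) increases to 5.3× activity: 0.29 × 5.3 = 1.537.
Non-CYP routes (17%) are unchanged.
New clearance relative to baseline: 0.0918 + 1.537 + 0.17 = 1.7988.
Net systemic exposure ratio = 1 / 1.7988 = 0.556.

0.556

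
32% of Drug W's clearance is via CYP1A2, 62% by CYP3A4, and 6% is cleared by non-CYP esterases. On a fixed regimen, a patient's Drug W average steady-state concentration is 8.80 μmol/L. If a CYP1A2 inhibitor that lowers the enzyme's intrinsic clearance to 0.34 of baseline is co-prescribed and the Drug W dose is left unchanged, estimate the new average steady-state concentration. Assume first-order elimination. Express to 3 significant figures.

11.2 μmol/L

The CYP1A2 pathway (32% of clearance) is reduced to 0.34× activity: 0.32 × 0.34 = 0.1088.
CYP3A4 (62%) and the residual 6% are unaffected.
CL_new/CL_old = 0.1088 + 0.62 + 0.06 = 0.7888.
With dosing unchanged, average steady-state concentration scales as 1/CL: 8.80 / 0.7888 = 11.2 μmol/L.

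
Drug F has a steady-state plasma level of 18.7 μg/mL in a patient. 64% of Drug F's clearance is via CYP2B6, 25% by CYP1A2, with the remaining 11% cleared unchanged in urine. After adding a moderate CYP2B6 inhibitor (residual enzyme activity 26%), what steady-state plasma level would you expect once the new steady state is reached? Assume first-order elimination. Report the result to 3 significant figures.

35.5 μg/mL

CYP2B6: 0.64 × 0.26 = 0.1664
CYP1A2: 0.25 (unchanged)
Other: 0.11 (unchanged)
CL_new/CL_old = 0.1664 + 0.25 + 0.11 = 0.5264.
New steady-state plasma level = baseline ÷ relative clearance = 18.7 / 0.5264 = 35.5 μg/mL.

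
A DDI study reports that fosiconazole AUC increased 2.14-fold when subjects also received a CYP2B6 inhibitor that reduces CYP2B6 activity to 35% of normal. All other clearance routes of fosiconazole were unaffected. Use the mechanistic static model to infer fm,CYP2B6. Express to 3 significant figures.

0.820

CL'/CL = 1 / 2.14 = 0.4673
0.35·fm + (1 − fm) = 0.4673
fm = (0.4673 − 1) / (0.35 − 1) = 0.820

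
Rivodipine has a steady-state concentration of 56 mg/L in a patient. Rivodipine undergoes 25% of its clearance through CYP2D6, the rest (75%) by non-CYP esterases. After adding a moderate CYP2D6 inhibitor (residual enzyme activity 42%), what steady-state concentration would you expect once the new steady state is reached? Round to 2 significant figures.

65 mg/L

The CYP2D6 pathway (25% of clearance) drops to 0.42× activity: 0.25 × 0.42 = 0.105.
Non-CYP routes (75%) are unchanged.
New clearance relative to baseline: 0.105 + 0.75 = 0.855.
New steady-state concentration = baseline ÷ relative clearance = 56 / 0.855 = 65 mg/L.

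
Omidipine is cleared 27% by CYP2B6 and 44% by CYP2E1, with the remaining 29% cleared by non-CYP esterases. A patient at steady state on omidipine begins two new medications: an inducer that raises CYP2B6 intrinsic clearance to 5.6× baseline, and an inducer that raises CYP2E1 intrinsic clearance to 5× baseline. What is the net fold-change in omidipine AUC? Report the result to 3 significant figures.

0.250

CYP2B6: 0.27 × 5.6 = 1.512
CYP2E1: 0.44 × 5 = 2.2
Other: 0.29 (unchanged)
Relative clearance = 1.512 + 2.2 + 0.29 = 4.002.
AUC ∝ 1/CL: fold-change = 1 / 4.002 = 0.250.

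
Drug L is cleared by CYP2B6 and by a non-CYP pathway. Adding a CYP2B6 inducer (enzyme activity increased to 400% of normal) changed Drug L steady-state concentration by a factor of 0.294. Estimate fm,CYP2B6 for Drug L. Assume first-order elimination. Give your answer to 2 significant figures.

0.80

Let fm be the CYP2B6 fraction. New clearance relative to baseline = fm × 4 + (1 − fm).
Steady-state concentration ratio = 1 / (new CL fraction), so new CL fraction = 1 / 0.294 = 3.401.
fm × 4 + 1 − fm = 3.401  ⇒  fm × (4 − 1) = 2.401  ⇒  fm = 0.80.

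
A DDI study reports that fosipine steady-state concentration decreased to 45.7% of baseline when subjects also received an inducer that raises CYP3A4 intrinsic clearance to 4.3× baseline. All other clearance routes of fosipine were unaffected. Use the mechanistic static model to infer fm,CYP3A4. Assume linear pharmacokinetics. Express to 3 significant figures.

0.360

Call the CYP3A4 fraction fm. After the interaction, CL_new/CL_old = fm × 4.3 + (1 − fm).
Steady-state concentration ratio = 1 / (new CL fraction), so new CL fraction = 1 / 0.457 = 2.188.
fm × 4.3 + 1 − fm = 2.188  ⇒  fm × (4.3 − 1) = 1.188  ⇒  fm = 0.360.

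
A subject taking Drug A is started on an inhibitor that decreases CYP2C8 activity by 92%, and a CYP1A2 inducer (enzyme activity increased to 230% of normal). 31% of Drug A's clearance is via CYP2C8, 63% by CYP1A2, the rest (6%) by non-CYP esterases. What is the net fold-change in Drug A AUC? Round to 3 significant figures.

The CYP2C8 pathway (31% of clearance) is reduced to 0.08× activity: 0.31 × 0.08 = 0.0248.
The CYP1A2 pathway (63% of clearance) rises to 2.3× activity: 0.63 × 2.3 = 1.449.
Non-CYP routes (6%) are unchanged.
CL_new/CL_old = 0.0248 + 1.449 + 0.06 = 1.5338.
Net AUC ratio = 1 / 1.5338 = 0.652.

0.652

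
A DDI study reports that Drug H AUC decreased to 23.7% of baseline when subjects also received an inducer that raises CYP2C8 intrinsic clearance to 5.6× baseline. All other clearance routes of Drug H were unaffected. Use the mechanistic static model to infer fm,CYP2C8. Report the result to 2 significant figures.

0.70

Call the CYP2C8 fraction fm. After the interaction, CL_new/CL_old = fm × 5.6 + (1 − fm).
AUC ratio = 1 / (new CL fraction), so new CL fraction = 1 / 0.237 = 4.219.
fm × 5.6 + 1 − fm = 4.219  ⇒  fm × (5.6 − 1) = 3.219  ⇒  fm = 0.70.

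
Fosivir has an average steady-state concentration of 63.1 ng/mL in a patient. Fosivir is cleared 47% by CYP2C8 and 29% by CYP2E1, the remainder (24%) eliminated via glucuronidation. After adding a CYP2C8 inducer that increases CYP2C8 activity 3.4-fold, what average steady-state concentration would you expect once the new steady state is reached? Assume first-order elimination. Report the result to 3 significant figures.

CYP2C8: 0.47 × 3.4 = 1.598
CYP2E1: 0.29 (unchanged)
Other: 0.24 (unchanged)
CL_new/CL_old = 1.598 + 0.29 + 0.24 = 2.128.
New average steady-state concentration = baseline ÷ relative clearance = 63.1 / 2.128 = 29.7 ng/mL.

29.7 ng/mL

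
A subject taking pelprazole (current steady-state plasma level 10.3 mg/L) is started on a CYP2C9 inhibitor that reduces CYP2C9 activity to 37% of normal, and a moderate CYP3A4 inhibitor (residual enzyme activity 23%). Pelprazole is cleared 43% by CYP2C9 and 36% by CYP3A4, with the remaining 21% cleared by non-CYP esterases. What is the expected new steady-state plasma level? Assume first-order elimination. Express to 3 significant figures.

22.8 mg/L

The CYP2C9 pathway (43% of clearance) drops to 0.37× activity: 0.43 × 0.37 = 0.1591.
The CYP3A4 pathway (36% of clearance) is reduced to 0.23× activity: 0.36 × 0.23 = 0.0828.
Non-CYP routes (21%) are unchanged.
CL_new/CL_old = 0.1591 + 0.0828 + 0.21 = 0.4519.
New steady-state plasma level = 10.3 / 0.4519 = 22.8 mg/L (concentration scales inversely with clearance).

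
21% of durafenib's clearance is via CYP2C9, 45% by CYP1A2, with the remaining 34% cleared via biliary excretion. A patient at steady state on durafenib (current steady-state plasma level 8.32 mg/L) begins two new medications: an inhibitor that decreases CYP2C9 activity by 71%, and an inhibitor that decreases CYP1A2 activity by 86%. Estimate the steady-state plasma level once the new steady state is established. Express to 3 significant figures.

17.9 mg/L

CYP2C9: 0.21 × 0.29 = 0.0609
CYP1A2: 0.45 × 0.14 = 0.063
Other: 0.34 (unchanged)
CL_new/CL_old = 0.0609 + 0.063 + 0.34 = 0.4639.
Dividing the baseline by the relative clearance: 8.32 / 0.4639 = 17.9 mg/L.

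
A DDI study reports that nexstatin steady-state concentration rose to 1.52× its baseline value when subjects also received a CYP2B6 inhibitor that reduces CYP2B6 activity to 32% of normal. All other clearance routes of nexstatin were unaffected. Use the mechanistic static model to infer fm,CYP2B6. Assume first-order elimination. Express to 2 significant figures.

Let fm be the CYP2B6 fraction. New clearance relative to baseline = fm × 0.32 + (1 − fm).
Steady-state concentration ratio = 1 / (new CL fraction), so new CL fraction = 1 / 1.52 = 0.6579.
fm × 0.32 + 1 − fm = 0.6579  ⇒  fm × (0.32 − 1) = −0.3421  ⇒  fm = 0.50.

0.50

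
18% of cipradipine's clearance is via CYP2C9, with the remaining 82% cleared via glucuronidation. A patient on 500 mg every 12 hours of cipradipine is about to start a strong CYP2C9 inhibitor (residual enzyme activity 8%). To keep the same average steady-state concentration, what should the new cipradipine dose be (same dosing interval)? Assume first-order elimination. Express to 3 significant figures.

The CYP2C9 pathway (18% of clearance) is reduced to 0.08× activity: 0.18 × 0.08 = 0.0144.
Non-CYP routes (82%) are unchanged.
New clearance relative to baseline: 0.0144 + 0.82 = 0.8344.
Exposure is unchanged when dose changes in proportion to clearance. New dose = 500 mg × 0.8344 = 417 mg.

417 mg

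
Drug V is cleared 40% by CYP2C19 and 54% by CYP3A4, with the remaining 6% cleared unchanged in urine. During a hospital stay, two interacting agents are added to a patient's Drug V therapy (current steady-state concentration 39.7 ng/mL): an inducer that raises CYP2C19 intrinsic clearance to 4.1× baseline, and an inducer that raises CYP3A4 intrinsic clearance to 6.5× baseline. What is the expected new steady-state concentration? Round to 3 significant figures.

7.62 ng/mL

The CYP2C19 pathway (40% of clearance) is boosted to 4.1× activity: 0.4 × 4.1 = 1.64.
The CYP3A4 pathway (54% of clearance) rises to 6.5× activity: 0.54 × 6.5 = 3.51.
Non-CYP routes (6%) are unchanged.
CL_new/CL_old = 1.64 + 3.51 + 0.06 = 5.21.
Steady-state concentration ∝ 1/CL: new value = 39.7 / 5.21 = 7.62 ng/mL.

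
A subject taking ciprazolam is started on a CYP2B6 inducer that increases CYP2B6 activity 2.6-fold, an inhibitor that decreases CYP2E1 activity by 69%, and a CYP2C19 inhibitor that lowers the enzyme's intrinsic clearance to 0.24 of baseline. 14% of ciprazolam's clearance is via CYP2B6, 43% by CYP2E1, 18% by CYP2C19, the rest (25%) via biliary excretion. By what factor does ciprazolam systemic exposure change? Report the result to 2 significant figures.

1.3

CYP2B6: 0.14 × 2.6 = 0.364
CYP2E1: 0.43 × 0.31 = 0.1333
CYP2C19: 0.18 × 0.24 = 0.0432
Other: 0.25 (unchanged)
CL_new/CL_old = 0.364 + 0.1333 + 0.0432 + 0.25 = 0.7905.
Because systemic exposure varies inversely with clearance, the combined effect is 1 / 0.7905 = 1.3.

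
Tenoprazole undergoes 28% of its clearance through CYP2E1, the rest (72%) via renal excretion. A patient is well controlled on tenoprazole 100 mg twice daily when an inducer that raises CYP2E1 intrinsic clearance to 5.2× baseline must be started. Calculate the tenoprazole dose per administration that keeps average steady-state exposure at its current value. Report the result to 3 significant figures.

The CYP2E1 pathway (28% of clearance) is boosted to 5.2× activity: 0.28 × 5.2 = 1.456.
The remaining 72% of clearance is unaffected.
Relative clearance = 1.456 + 0.72 = 2.176.
To maintain the same steady-state level, dose must scale with clearance: new dose = 100 × 2.176 = 218 mg.

218 mg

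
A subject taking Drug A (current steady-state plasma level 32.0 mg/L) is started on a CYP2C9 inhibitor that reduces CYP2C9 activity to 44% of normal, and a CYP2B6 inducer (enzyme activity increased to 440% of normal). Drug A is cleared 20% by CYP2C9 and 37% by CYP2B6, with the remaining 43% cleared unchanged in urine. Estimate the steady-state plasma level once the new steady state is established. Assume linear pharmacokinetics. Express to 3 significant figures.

14.9 mg/L

The CYP2C9 pathway (20% of clearance) drops to 0.44× activity: 0.2 × 0.44 = 0.088.
The CYP2B6 pathway (37% of clearance) increases to 4.4× activity: 0.37 × 4.4 = 1.628.
Non-CYP routes (43%) are unchanged.
CL_new/CL_old = 0.088 + 1.628 + 0.43 = 2.146.
New steady-state plasma level = 32.0 / 2.146 = 14.9 mg/L (concentration scales inversely with clearance).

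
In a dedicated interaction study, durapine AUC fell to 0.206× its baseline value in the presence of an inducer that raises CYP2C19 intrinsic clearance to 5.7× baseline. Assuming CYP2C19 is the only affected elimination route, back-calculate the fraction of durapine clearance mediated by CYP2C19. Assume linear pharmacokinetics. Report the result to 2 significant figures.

Let fm be the CYP2C19 fraction. New clearance relative to baseline = fm × 5.7 + (1 − fm).
AUC ratio = 1 / (new CL fraction), so new CL fraction = 1 / 0.206 = 4.854.
fm × 5.7 + 1 − fm = 4.854  ⇒  fm × (5.7 − 1) = 3.854  ⇒  fm = 0.82.

0.82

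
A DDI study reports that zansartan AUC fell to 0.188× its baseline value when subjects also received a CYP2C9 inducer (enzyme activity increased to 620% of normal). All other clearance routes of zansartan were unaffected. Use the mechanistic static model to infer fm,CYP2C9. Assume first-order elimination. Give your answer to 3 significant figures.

CL'/CL = 1 / 0.188 = 5.319
6.2·fm + (1 − fm) = 5.319
fm = (5.319 − 1) / (6.2 − 1) = 0.831

0.831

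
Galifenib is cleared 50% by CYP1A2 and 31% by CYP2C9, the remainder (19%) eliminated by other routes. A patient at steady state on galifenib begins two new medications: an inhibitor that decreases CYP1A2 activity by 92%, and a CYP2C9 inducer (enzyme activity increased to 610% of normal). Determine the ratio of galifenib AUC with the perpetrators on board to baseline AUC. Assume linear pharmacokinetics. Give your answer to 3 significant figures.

The CYP1A2 pathway (50% of clearance) falls to 0.08× activity: 0.5 × 0.08 = 0.04.
The CYP2C9 pathway (31% of clearance) increases to 6.1× activity: 0.31 × 6.1 = 1.891.
Non-CYP routes (19%) are unchanged.
CL_new/CL_old = 0.04 + 1.891 + 0.19 = 2.121.
AUC ∝ 1/CL: fold-change = 1 / 2.121 = 0.471.

0.471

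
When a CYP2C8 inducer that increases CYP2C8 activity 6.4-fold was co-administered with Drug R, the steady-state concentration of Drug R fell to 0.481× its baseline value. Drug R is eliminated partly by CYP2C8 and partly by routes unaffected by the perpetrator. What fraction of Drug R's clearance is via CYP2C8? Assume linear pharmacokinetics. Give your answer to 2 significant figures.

Let x = fm,CYP2C8. Because steady-state concentration ∝ 1/CL, relative clearance rose to 1/0.481 = 2.079.
Only the CYP2C8 route changed, so 2.079 = x·6.4 + (1 − x), giving x = 0.20.

0.20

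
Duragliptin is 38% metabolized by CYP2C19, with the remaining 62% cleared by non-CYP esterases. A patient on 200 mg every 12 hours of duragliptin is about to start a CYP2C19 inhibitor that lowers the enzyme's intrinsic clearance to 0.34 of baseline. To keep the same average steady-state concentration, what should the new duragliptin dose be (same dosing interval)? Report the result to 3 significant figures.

The CYP2C19 pathway (38% of clearance) falls to 0.34× activity: 0.38 × 0.34 = 0.1292.
Non-CYP routes (62%) are unchanged.
Relative clearance = 0.1292 + 0.62 = 0.7492.
To maintain the same steady-state level, dose must scale with clearance: new dose = 200 × 0.7492 = 150 mg.

150 mg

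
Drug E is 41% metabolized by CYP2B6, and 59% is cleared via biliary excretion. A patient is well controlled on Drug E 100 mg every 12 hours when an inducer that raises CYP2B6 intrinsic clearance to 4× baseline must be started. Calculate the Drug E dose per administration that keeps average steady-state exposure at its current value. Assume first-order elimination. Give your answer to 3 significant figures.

The CYP2B6 pathway (41% of clearance) rises to 4× activity: 0.41 × 4 = 1.64.
The remaining 59% of clearance is unaffected.
CL_new/CL_old = 1.64 + 0.59 = 2.23.
Exposure is unchanged when dose changes in proportion to clearance. New dose = 100 mg × 2.23 = 223 mg.

223 mg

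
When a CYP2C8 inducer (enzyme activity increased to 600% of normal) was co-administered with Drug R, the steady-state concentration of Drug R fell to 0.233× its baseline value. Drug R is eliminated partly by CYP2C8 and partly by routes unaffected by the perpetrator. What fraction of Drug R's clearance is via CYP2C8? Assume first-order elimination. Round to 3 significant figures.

Call the CYP2C8 fraction fm. After the interaction, CL_new/CL_old = fm × 6 + (1 − fm).
Steady-state concentration ratio = 1 / (new CL fraction), so new CL fraction = 1 / 0.233 = 4.292.
fm × 6 + 1 − fm = 4.292  ⇒  fm × (6 − 1) = 3.292  ⇒  fm = 0.658.

0.658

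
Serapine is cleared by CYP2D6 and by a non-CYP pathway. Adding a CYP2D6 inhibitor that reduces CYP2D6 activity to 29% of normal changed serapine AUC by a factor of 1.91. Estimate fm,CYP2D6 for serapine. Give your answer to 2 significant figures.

0.67

Call the CYP2D6 fraction fm. After the interaction, CL_new/CL_old = fm × 0.29 + (1 − fm).
AUC ratio = 1 / (new CL fraction), so new CL fraction = 1 / 1.91 = 0.5236.
fm × 0.29 + 1 − fm = 0.5236  ⇒  fm × (0.29 − 1) = −0.4764  ⇒  fm = 0.67.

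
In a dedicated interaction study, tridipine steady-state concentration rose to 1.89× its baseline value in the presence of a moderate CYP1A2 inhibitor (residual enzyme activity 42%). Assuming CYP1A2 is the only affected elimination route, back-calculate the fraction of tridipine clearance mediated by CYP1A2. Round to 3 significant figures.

Call the CYP1A2 fraction fm. After the interaction, CL_new/CL_old = fm × 0.42 + (1 − fm).
Steady-state concentration ratio = 1 / (new CL fraction), so new CL fraction = 1 / 1.89 = 0.5291.
fm × 0.42 + 1 − fm = 0.5291  ⇒  fm × (0.42 − 1) = −0.4709  ⇒  fm = 0.812.

0.812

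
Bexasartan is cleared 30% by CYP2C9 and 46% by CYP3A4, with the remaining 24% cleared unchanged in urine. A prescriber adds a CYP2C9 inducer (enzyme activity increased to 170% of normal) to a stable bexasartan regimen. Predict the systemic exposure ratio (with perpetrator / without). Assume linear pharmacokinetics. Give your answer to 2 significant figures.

The CYP2C9 pathway (30% of clearance) rises to 1.7× activity: 0.3 × 1.7 = 0.51.
CYP3A4 (46%) and the residual 24% are unaffected.
Relative clearance = 0.51 + 0.46 + 0.24 = 1.21.
Systemic exposure is inversely proportional to clearance, so the fold-change is 1 / 1.21 = 0.83.

0.83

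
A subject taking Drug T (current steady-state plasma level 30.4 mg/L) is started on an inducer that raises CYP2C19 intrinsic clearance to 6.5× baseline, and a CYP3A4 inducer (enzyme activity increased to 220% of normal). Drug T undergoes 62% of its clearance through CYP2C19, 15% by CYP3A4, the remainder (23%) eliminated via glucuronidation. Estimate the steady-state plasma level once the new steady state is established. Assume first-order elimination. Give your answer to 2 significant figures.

6.6 mg/L

The CYP2C19 pathway (62% of clearance) is boosted to 6.5× activity: 0.62 × 6.5 = 4.03.
The CYP3A4 pathway (15% of clearance) rises to 2.2× activity: 0.15 × 2.2 = 0.33.
Non-CYP routes (23%) are unchanged.
CL_new/CL_old = 4.03 + 0.33 + 0.23 = 4.59.
Steady-state plasma level ∝ 1/CL: new value = 30.4 / 4.59 = 6.6 mg/L.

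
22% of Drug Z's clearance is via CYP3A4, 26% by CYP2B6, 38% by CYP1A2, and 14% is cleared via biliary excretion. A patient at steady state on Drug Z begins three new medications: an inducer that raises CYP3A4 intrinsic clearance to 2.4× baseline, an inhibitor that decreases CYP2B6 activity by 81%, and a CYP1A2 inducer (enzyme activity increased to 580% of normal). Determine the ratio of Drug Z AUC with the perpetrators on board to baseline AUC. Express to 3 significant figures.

The CYP3A4 pathway (22% of clearance) rises to 2.4× activity: 0.22 × 2.4 = 0.528.
The CYP2B6 pathway (26% of clearance) drops to 0.19× activity: 0.26 × 0.19 = 0.0494.
The CYP1A2 pathway (38% of clearance) increases to 5.8× activity: 0.38 × 5.8 = 2.204.
The remaining 14% of clearance is unaffected.
CL_new/CL_old = 0.528 + 0.0494 + 2.204 + 0.14 = 2.9214.
Because AUC varies inversely with clearance, the combined effect is 1 / 2.9214 = 0.342.

0.342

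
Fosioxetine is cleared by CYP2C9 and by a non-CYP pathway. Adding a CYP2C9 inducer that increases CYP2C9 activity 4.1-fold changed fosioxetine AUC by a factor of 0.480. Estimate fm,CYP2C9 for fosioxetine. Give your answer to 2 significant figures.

Let fm be the CYP2C9 fraction. New clearance relative to baseline = fm × 4.1 + (1 − fm).
AUC ratio = 1 / (new CL fraction), so new CL fraction = 1 / 0.480 = 2.083.
fm × 4.1 + 1 − fm = 2.083  ⇒  fm × (4.1 − 1) = 1.083  ⇒  fm = 0.35.

0.35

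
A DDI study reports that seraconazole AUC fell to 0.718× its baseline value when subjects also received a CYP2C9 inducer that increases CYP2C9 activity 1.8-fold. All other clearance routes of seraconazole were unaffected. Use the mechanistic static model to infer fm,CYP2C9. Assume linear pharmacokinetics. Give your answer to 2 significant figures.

CL'/CL = 1 / 0.718 = 1.393
1.8·fm + (1 − fm) = 1.393
fm = (1.393 − 1) / (1.8 − 1) = 0.49

0.49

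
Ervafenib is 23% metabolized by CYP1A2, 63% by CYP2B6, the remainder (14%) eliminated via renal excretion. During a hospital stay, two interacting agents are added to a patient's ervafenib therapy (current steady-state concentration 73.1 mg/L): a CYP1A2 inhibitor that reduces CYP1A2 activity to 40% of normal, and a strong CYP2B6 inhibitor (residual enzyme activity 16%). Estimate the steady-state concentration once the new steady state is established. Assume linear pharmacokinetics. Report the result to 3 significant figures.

220 mg/L

The CYP1A2 pathway (23% of clearance) falls to 0.4× activity: 0.23 × 0.4 = 0.092.
The CYP2B6 pathway (63% of clearance) falls to 0.16× activity: 0.63 × 0.16 = 0.1008.
Non-CYP routes (14%) are unchanged.
Relative clearance = 0.092 + 0.1008 + 0.14 = 0.3328.
New steady-state concentration = 73.1 / 0.3328 = 220 mg/L (concentration scales inversely with clearance).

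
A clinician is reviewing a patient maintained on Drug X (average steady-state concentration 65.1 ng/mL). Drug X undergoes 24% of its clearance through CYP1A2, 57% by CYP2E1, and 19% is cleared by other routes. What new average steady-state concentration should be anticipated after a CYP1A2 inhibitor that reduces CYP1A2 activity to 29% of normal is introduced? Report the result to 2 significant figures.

78 ng/mL

CYP1A2: 0.24 × 0.29 = 0.0696
CYP2E1: 0.57 (unchanged)
Other: 0.19 (unchanged)
Relative clearance = 0.0696 + 0.57 + 0.19 = 0.8296.
With dosing unchanged, average steady-state concentration scales as 1/CL: 65.1 / 0.8296 = 78 ng/mL.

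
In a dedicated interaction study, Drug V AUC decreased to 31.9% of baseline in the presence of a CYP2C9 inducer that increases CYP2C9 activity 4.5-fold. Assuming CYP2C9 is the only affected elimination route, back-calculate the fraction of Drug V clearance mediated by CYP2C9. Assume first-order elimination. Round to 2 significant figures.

Write x for the fraction cleared via CYP2C9. The observed AUC change means clearance rose to 1/0.319 = 3.135 of baseline.
Only the CYP2C9 route changed, so 3.135 = x·4.5 + (1 − x), giving x = 0.61.

0.61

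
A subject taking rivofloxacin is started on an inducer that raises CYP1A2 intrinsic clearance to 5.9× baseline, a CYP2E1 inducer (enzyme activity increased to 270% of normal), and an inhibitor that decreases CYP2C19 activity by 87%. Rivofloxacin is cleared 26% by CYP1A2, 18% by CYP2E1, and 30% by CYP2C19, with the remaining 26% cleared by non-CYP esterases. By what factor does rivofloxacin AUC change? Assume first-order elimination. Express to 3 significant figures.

0.431

The CYP1A2 pathway (26% of clearance) is boosted to 5.9× activity: 0.26 × 5.9 = 1.534.
The CYP2E1 pathway (18% of clearance) increases to 2.7× activity: 0.18 × 2.7 = 0.486.
The CYP2C19 pathway (30% of clearance) is reduced to 0.13× activity: 0.3 × 0.13 = 0.039.
Non-CYP routes (26%) are unchanged.
Relative clearance = 1.534 + 0.486 + 0.039 + 0.26 = 2.319.
Net AUC ratio = 1 / 2.319 = 0.431.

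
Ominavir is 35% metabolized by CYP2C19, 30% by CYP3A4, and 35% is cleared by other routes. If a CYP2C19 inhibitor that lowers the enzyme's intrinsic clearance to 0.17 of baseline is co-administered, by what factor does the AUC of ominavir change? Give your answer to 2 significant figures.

1.4

The CYP2C19 pathway (35% of clearance) drops to 0.17× activity: 0.35 × 0.17 = 0.0595.
CYP3A4 (30%) and the residual 35% are unaffected.
CL_new/CL_old = 0.0595 + 0.3 + 0.35 = 0.7095.
Since AUC ∝ 1/CL, the ratio is 1 / 0.7095 = 1.4.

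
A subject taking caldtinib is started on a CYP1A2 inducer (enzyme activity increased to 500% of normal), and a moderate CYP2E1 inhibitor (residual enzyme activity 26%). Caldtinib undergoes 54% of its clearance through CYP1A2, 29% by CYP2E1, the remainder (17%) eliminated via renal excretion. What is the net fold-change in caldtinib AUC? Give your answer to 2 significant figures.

CYP1A2: 0.54 × 5 = 2.7
CYP2E1: 0.29 × 0.26 = 0.0754
Other: 0.17 (unchanged)
New clearance relative to baseline: 2.7 + 0.0754 + 0.17 = 2.9454.
Net AUC ratio = 1 / 2.9454 = 0.34.

0.34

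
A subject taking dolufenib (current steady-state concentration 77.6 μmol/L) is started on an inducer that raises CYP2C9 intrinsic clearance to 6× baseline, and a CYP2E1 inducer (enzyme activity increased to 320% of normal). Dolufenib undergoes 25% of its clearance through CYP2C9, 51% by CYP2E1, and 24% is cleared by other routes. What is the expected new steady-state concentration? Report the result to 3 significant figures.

23.0 μmol/L

CYP2C9: 0.25 × 6 = 1.5
CYP2E1: 0.51 × 3.2 = 1.632
Other: 0.24 (unchanged)
Relative clearance = 1.5 + 1.632 + 0.24 = 3.372.
Steady-state concentration ∝ 1/CL: new value = 77.6 / 3.372 = 23.0 μmol/L.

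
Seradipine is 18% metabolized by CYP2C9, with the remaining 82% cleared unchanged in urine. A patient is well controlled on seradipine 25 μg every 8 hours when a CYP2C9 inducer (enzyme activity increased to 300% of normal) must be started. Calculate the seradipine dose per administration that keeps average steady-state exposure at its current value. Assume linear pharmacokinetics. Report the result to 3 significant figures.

The CYP2C9 pathway (18% of clearance) is boosted to 3× activity: 0.18 × 3 = 0.54.
The remaining 82% of clearance is unaffected.
CL_new/CL_old = 0.54 + 0.82 = 1.36.
To maintain the same steady-state level, dose must scale with clearance: new dose = 25 × 1.36 = 34.0 μg.

34.0 μg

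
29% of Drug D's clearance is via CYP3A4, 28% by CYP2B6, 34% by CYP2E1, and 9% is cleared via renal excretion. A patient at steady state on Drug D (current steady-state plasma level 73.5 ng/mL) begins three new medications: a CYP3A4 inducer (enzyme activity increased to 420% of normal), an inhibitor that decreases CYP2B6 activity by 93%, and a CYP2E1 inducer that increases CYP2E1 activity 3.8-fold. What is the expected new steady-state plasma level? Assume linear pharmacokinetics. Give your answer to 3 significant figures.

The CYP3A4 pathway (29% of clearance) increases to 4.2× activity: 0.29 × 4.2 = 1.218.
The CYP2B6 pathway (28% of clearance) drops to 0.07× activity: 0.28 × 0.07 = 0.0196.
The CYP2E1 pathway (34% of clearance) rises to 3.8× activity: 0.34 × 3.8 = 1.292.
Non-CYP routes (9%) are unchanged.
Relative clearance = 1.218 + 0.0196 + 1.292 + 0.09 = 2.6196.
Steady-state plasma level ∝ 1/CL: new value = 73.5 / 2.6196 = 28.1 ng/mL.

28.1 ng/mL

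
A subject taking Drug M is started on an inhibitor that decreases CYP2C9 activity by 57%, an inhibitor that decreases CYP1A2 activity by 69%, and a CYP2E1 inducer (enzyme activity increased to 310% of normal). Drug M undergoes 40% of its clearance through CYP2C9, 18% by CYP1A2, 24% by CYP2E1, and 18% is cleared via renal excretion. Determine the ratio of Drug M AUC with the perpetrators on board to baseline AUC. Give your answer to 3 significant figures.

The CYP2C9 pathway (40% of clearance) falls to 0.43× activity: 0.4 × 0.43 = 0.172.
The CYP1A2 pathway (18% of clearance) is reduced to 0.31× activity: 0.18 × 0.31 = 0.0558.
The CYP2E1 pathway (24% of clearance) rises to 3.1× activity: 0.24 × 3.1 = 0.744.
Non-CYP routes (18%) are unchanged.
New clearance relative to baseline: 0.172 + 0.0558 + 0.744 + 0.18 = 1.1518.
Net AUC ratio = 1 / 1.1518 = 0.868.

0.868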